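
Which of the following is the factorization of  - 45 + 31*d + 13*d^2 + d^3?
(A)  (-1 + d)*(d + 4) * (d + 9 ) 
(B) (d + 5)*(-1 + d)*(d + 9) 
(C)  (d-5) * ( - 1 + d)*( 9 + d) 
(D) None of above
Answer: B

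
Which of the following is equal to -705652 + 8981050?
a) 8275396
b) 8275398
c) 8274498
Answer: b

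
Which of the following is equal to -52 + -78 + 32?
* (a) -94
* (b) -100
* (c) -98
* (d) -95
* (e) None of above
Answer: c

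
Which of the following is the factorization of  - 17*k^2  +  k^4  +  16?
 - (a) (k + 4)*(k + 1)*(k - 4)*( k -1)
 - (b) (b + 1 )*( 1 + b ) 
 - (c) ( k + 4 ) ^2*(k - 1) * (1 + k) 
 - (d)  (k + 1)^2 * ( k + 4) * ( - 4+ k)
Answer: a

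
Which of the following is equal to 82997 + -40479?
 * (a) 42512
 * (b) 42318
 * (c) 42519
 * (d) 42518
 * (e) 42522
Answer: d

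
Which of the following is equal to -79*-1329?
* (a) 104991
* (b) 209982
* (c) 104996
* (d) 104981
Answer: a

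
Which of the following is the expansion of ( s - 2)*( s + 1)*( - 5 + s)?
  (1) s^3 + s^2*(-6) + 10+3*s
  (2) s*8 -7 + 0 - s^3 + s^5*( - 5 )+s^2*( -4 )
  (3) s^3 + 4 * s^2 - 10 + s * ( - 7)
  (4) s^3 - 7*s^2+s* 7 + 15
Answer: 1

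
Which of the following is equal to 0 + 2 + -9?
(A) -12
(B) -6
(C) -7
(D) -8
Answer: C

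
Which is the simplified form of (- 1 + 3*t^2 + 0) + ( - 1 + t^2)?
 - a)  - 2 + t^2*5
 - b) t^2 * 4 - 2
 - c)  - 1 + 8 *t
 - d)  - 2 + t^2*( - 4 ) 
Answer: b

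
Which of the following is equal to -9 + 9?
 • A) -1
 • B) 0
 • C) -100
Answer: B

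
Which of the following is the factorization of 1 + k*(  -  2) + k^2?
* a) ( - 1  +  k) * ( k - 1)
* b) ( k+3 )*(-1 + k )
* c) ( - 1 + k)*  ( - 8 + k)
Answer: a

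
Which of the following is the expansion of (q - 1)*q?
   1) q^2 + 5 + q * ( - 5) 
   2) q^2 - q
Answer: 2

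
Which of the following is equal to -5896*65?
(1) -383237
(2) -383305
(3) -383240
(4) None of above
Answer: 3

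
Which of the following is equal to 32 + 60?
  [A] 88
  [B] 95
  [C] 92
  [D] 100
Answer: C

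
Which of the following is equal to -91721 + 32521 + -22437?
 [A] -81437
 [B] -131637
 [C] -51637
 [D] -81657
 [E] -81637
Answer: E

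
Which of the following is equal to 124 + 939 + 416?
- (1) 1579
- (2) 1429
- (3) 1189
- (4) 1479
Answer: 4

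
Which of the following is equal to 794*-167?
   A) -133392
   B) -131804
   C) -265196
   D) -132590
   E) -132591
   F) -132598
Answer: F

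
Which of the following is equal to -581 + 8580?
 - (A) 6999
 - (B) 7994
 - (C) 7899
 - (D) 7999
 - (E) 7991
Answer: D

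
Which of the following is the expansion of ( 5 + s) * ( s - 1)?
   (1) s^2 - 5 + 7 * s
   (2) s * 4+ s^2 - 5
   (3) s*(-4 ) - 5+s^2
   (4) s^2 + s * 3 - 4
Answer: 2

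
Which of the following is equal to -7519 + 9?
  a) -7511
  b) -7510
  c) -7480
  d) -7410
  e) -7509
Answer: b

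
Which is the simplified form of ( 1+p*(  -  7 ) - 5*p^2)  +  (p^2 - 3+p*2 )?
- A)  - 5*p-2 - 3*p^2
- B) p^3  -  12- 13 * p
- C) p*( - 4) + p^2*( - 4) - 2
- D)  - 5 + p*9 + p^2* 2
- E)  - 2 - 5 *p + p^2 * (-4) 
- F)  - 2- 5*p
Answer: E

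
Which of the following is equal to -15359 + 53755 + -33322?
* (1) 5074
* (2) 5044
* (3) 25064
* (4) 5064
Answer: 1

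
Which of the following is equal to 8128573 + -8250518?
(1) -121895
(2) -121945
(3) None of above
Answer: 2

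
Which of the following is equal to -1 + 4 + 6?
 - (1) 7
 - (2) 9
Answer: 2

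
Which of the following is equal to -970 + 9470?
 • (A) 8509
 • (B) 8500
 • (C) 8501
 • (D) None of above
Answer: B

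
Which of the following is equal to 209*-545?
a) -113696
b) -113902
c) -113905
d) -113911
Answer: c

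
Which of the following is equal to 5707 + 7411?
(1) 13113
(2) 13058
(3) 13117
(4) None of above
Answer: 4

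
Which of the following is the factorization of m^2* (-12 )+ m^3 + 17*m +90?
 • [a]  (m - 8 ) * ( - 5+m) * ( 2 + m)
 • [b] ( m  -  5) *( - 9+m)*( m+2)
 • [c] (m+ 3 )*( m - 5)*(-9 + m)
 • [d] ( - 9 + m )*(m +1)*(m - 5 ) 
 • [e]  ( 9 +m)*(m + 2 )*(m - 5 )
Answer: b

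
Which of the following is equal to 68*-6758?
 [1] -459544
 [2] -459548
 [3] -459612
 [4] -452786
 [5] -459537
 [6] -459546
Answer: 1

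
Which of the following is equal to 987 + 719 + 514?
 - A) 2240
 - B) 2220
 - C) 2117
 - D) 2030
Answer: B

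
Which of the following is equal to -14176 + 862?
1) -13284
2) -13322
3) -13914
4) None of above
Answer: 4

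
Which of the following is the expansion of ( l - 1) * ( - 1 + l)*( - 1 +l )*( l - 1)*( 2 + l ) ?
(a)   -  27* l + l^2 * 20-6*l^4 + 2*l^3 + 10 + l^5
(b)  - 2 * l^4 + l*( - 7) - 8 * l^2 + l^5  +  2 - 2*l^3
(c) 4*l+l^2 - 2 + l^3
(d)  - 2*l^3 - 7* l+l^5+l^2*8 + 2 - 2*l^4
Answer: d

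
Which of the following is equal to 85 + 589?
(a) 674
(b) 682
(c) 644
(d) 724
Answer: a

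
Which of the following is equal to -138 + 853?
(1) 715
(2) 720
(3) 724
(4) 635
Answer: 1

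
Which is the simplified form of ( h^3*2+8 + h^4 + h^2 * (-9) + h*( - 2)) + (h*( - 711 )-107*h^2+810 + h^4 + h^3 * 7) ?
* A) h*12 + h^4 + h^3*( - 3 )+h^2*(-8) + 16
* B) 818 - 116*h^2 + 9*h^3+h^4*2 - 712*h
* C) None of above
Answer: C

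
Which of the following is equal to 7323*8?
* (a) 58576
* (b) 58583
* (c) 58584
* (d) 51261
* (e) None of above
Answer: c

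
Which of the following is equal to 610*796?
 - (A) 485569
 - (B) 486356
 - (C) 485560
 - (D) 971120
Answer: C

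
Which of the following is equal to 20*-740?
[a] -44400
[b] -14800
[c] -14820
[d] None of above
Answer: b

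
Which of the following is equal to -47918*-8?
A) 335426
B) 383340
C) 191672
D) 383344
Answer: D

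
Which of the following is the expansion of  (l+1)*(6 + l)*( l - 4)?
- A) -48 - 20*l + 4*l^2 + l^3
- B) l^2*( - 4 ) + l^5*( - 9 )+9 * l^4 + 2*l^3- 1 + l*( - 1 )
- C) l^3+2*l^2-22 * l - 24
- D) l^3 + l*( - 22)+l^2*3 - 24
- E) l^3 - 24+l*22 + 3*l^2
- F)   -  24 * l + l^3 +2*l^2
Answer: D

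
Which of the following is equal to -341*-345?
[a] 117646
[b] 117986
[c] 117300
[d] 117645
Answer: d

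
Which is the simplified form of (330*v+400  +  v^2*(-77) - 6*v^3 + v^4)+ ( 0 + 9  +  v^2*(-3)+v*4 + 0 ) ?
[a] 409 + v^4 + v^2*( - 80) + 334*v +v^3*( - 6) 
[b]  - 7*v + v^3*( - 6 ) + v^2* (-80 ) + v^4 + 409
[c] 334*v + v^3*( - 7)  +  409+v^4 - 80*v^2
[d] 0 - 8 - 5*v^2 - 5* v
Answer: a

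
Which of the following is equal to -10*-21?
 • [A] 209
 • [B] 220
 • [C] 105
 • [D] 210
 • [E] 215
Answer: D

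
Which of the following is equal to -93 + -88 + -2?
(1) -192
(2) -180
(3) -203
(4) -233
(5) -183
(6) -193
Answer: 5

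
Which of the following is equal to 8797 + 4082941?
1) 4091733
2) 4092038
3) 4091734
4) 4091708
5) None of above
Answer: 5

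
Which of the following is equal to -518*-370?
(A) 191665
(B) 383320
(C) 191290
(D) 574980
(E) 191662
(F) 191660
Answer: F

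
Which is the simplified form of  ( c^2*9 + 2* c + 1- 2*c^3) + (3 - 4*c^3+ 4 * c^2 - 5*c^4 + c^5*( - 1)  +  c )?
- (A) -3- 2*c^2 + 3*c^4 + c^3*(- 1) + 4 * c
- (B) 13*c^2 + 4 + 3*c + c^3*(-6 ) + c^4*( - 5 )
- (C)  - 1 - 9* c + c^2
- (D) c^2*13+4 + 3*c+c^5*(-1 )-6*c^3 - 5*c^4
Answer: D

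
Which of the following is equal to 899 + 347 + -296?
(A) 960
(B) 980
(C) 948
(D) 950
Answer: D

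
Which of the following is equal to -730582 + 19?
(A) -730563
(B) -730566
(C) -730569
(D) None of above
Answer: A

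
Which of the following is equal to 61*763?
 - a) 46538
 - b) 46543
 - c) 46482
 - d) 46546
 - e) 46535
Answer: b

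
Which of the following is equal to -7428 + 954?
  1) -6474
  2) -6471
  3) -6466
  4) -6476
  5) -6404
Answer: 1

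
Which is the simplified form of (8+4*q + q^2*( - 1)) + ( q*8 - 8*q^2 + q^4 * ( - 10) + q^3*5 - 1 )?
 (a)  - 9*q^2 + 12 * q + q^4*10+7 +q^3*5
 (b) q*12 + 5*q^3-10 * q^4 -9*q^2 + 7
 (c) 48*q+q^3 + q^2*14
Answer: b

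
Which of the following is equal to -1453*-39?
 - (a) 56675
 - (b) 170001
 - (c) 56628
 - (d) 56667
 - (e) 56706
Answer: d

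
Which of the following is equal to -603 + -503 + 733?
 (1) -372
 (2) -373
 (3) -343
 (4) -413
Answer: 2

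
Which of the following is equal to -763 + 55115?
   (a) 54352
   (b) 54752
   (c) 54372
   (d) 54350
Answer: a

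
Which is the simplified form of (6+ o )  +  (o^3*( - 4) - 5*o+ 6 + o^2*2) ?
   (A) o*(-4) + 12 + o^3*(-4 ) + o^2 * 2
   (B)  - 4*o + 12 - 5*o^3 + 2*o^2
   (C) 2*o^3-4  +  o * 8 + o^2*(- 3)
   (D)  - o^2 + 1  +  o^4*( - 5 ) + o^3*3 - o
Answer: A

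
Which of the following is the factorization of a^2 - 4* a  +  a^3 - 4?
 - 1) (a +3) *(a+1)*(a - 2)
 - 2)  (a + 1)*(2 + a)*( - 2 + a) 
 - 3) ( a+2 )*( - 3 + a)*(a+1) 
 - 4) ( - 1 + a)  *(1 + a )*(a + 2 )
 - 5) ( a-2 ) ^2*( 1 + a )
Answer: 2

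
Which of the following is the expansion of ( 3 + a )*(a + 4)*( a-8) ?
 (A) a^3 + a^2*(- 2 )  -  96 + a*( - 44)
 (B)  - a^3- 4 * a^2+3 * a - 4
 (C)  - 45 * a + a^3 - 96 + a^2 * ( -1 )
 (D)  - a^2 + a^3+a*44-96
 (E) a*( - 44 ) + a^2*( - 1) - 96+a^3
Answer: E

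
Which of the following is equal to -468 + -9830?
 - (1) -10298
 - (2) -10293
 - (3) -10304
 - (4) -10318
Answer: 1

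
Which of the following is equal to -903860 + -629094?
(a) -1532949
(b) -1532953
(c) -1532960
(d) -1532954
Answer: d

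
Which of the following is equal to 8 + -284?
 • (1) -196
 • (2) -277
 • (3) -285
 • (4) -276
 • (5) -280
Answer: 4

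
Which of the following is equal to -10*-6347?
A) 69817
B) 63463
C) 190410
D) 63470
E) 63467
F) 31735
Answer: D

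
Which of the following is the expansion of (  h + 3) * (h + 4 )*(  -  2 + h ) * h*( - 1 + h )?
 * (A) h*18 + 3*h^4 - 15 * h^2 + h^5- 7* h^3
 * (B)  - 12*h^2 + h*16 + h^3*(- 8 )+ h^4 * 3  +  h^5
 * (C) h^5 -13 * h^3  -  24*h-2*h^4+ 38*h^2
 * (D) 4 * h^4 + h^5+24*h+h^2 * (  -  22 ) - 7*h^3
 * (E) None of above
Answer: D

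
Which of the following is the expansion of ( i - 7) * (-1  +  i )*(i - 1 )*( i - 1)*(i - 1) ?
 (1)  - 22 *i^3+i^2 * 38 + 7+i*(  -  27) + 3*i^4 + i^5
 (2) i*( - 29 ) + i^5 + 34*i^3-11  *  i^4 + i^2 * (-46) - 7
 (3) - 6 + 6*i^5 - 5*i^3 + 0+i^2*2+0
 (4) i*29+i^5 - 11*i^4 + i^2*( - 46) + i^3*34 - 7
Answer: 4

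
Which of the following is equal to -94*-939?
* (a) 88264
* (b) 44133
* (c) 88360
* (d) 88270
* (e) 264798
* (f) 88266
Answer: f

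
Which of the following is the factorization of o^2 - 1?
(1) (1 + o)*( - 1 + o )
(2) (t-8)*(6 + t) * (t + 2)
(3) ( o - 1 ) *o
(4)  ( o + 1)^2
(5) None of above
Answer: 1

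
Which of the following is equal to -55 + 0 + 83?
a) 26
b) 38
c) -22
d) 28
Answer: d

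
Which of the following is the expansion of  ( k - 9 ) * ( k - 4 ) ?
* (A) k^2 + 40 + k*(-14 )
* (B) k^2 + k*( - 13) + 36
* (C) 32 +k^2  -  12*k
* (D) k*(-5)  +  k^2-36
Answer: B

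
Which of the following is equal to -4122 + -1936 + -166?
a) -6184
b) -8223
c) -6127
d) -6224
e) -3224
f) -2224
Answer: d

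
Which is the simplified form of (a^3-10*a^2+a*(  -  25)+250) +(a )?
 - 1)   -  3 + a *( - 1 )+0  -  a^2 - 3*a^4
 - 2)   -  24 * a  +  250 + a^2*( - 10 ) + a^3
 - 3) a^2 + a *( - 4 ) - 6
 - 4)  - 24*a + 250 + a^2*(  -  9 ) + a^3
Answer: 2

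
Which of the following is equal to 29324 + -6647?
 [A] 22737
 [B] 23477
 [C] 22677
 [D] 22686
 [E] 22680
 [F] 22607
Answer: C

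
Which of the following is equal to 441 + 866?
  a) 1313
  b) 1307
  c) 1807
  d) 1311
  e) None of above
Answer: b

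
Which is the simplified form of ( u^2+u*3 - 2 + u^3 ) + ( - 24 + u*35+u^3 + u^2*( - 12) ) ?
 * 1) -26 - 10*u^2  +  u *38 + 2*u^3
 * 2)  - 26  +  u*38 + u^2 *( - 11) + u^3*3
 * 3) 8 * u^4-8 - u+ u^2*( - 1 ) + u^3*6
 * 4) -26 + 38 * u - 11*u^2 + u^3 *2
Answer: 4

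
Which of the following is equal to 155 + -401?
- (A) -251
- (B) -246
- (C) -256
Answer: B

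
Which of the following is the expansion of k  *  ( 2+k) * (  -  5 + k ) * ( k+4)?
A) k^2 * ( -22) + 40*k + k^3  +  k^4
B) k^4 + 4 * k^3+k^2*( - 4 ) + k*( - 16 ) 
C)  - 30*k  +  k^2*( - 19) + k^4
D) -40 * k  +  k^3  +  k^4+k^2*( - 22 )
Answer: D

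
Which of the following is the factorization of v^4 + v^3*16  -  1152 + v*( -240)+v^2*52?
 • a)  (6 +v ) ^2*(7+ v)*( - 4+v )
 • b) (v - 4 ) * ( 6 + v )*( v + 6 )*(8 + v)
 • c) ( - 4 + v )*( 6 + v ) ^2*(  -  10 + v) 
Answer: b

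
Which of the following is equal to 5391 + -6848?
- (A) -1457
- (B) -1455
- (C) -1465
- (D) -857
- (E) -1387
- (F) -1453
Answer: A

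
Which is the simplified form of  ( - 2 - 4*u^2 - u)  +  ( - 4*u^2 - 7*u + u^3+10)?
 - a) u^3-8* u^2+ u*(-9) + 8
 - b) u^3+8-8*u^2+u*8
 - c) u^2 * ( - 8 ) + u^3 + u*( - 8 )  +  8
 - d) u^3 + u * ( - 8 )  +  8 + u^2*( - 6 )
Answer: c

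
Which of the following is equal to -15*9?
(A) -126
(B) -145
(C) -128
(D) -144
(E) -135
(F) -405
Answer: E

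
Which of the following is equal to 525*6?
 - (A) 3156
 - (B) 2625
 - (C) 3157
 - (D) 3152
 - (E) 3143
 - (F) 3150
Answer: F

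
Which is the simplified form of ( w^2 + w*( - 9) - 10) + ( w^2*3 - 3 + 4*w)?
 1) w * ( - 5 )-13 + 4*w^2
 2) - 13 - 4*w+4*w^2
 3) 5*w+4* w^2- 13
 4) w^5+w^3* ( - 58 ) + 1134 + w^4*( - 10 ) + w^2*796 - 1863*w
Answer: 1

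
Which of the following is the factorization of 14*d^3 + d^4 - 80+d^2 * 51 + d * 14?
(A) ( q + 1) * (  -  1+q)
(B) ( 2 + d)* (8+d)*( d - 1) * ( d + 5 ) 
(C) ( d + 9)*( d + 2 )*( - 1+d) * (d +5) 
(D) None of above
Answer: B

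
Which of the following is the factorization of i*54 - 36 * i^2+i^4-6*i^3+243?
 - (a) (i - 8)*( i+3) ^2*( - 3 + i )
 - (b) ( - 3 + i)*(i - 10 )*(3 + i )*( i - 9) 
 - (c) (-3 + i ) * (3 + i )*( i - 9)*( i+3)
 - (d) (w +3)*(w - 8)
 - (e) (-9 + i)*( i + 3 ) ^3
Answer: c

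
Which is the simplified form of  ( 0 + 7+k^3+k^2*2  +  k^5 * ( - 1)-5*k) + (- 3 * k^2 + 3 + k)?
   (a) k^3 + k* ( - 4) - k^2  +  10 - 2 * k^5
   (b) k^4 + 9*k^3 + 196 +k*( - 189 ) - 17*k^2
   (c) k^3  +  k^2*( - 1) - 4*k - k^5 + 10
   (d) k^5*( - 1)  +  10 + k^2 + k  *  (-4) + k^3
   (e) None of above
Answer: c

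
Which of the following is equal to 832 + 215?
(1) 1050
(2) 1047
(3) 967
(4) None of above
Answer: 2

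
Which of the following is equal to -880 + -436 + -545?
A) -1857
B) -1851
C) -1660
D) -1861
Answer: D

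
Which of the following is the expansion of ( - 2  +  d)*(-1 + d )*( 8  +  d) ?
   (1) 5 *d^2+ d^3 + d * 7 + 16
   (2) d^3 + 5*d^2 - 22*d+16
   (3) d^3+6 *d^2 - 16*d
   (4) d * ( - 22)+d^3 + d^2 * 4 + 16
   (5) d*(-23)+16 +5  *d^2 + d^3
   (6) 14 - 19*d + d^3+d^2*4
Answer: 2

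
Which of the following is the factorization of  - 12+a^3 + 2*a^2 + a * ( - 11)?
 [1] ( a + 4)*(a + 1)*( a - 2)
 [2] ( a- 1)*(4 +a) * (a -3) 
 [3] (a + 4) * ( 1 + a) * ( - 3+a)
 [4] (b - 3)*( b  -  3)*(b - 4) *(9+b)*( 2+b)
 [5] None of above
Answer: 3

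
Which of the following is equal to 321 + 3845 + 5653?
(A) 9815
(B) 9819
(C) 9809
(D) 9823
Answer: B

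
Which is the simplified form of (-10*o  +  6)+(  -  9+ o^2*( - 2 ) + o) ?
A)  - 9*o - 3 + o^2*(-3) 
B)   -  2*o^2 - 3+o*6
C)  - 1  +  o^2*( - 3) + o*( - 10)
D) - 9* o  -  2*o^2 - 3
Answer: D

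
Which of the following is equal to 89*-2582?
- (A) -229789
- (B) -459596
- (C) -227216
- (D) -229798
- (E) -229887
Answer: D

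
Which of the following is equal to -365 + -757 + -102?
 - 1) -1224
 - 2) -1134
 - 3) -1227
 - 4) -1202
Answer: 1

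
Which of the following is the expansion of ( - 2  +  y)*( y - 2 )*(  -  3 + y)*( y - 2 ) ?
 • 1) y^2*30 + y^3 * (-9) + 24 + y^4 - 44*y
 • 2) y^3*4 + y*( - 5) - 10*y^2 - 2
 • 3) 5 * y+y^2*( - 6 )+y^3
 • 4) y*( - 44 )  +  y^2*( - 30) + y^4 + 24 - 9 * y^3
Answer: 1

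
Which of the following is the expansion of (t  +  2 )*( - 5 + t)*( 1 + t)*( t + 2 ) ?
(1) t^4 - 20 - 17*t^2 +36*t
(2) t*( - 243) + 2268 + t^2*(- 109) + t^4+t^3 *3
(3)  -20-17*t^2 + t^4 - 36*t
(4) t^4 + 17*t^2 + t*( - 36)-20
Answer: 3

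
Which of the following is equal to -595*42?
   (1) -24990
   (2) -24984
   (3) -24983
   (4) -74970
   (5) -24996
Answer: 1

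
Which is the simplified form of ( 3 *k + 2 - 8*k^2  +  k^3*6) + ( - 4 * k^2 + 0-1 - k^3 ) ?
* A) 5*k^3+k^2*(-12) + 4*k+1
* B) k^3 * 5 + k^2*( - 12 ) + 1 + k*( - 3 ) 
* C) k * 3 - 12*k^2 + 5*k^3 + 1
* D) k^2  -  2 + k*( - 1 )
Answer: C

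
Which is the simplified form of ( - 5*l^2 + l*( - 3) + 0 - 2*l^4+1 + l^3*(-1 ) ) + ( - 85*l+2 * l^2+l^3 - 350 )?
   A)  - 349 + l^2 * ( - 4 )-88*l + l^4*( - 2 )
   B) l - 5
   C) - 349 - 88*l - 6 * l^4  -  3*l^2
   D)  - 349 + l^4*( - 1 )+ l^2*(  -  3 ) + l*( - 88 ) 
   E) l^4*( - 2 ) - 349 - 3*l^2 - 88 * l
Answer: E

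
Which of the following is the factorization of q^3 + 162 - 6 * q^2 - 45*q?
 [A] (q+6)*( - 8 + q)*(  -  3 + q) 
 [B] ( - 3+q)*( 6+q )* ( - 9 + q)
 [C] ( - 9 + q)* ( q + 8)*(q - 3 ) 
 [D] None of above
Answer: B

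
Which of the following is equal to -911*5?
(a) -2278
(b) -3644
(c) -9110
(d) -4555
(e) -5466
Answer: d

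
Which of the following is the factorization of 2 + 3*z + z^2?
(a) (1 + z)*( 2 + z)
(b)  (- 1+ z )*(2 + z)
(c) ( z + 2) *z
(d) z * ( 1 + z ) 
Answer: a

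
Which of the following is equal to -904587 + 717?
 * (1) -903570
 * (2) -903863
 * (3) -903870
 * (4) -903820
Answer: 3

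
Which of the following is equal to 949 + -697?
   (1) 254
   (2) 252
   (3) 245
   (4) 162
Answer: 2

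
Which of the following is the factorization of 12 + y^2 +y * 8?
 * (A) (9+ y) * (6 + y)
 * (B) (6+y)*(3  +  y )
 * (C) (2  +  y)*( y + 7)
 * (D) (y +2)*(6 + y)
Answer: D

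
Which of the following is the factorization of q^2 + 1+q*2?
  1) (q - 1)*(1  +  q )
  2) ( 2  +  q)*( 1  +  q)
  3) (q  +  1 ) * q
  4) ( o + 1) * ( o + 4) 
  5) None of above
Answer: 5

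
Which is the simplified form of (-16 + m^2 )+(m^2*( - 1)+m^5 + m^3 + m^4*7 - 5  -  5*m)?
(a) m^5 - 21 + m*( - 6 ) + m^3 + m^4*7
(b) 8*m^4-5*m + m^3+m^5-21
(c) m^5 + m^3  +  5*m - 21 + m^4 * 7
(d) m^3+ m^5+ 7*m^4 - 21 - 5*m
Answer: d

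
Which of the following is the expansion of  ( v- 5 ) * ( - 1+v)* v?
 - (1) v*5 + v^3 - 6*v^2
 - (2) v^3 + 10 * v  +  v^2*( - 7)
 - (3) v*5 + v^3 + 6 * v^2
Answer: 1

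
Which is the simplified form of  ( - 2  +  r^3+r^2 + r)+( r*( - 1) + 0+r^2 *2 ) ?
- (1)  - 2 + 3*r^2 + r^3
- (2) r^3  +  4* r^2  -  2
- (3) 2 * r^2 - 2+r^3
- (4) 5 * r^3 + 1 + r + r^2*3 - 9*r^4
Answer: 1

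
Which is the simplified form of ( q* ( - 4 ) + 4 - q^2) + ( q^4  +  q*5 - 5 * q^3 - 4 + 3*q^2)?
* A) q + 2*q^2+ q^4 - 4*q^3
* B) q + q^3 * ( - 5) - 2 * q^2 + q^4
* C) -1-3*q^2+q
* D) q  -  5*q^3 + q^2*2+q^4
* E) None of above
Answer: D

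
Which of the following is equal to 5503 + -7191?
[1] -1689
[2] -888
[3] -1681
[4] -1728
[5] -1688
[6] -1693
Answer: 5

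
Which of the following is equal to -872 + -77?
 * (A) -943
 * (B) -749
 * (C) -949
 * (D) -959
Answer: C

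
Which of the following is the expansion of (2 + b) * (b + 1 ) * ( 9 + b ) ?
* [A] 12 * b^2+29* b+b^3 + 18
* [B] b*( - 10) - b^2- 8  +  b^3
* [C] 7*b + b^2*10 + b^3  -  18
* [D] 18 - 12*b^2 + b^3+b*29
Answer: A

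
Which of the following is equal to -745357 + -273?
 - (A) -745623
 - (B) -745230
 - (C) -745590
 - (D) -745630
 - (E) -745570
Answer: D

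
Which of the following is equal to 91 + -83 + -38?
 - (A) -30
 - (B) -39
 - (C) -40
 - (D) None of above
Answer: A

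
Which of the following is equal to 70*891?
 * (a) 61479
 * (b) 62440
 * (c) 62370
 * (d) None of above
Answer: c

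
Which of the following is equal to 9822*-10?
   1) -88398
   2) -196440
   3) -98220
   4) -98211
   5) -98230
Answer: 3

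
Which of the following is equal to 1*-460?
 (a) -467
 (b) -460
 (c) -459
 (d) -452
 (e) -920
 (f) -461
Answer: b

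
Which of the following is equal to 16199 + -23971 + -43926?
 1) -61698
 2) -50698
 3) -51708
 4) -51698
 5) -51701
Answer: 4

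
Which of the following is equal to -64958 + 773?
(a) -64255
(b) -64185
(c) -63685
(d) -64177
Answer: b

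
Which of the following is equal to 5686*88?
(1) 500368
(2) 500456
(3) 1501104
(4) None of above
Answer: 1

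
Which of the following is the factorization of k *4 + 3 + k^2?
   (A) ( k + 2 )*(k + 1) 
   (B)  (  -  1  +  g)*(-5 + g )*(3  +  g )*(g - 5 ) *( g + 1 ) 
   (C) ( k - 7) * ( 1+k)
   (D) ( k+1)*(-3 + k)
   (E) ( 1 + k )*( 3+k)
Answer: E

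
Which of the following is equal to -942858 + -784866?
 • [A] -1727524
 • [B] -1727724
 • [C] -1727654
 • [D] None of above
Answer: B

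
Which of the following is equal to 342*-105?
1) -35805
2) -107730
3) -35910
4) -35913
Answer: 3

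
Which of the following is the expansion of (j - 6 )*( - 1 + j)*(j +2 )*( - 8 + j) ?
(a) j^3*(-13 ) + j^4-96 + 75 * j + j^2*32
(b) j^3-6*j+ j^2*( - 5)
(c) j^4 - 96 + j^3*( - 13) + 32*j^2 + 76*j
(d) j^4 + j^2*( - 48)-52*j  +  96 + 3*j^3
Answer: c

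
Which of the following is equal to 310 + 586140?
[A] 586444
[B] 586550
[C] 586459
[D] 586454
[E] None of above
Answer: E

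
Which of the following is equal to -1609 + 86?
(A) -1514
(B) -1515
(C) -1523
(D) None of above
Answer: C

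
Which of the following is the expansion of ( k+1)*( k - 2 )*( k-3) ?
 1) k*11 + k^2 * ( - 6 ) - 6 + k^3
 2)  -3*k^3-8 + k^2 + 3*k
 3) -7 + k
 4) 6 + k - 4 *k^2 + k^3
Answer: 4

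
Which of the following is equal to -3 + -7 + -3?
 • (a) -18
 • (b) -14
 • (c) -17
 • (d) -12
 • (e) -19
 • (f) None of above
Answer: f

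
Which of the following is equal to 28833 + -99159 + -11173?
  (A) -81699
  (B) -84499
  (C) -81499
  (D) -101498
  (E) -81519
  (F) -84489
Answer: C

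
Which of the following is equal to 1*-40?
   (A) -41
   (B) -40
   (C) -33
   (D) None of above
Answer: B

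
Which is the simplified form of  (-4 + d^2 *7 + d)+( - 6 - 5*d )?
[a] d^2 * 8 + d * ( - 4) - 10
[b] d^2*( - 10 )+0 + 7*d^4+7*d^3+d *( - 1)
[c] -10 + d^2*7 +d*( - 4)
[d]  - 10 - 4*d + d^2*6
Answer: c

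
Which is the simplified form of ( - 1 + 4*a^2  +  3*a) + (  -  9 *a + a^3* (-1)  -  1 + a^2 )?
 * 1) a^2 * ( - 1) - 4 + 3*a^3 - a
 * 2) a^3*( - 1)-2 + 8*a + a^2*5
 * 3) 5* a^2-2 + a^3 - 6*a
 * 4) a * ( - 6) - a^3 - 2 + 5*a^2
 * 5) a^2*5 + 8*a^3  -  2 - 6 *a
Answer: 4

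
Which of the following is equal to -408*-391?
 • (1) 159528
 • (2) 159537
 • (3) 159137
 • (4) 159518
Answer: 1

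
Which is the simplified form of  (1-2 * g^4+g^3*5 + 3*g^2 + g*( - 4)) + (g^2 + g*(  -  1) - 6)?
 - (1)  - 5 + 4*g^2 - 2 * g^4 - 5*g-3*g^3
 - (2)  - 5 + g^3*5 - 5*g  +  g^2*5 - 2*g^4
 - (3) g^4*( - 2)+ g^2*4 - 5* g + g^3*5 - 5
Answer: 3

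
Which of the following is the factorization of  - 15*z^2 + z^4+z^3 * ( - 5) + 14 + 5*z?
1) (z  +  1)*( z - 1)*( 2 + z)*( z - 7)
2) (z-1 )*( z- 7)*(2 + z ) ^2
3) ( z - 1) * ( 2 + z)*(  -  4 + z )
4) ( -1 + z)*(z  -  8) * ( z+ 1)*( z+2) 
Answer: 1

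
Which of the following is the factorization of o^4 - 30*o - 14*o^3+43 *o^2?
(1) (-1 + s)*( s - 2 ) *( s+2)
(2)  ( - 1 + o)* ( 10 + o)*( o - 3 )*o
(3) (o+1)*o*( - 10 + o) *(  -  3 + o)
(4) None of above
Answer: 4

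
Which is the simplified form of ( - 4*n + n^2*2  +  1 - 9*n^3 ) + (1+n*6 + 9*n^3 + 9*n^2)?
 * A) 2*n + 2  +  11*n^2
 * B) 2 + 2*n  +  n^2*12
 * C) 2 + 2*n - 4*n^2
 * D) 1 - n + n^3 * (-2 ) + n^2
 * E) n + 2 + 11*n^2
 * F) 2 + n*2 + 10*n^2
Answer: A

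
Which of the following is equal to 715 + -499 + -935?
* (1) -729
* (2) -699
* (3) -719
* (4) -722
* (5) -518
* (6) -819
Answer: 3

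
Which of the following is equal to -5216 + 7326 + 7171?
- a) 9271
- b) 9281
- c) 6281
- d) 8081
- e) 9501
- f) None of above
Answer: b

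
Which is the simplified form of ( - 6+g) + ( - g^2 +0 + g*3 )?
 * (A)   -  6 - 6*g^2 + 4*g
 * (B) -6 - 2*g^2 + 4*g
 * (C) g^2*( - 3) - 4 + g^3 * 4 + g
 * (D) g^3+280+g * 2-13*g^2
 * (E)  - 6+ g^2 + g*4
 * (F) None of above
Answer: F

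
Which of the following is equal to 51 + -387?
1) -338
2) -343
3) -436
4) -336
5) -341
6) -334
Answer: 4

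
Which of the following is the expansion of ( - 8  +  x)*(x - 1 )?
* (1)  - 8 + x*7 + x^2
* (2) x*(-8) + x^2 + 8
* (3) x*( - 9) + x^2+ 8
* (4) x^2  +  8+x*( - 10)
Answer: 3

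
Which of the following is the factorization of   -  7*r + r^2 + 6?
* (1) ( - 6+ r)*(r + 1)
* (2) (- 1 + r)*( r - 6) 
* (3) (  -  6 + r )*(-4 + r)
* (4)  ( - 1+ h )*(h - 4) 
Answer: 2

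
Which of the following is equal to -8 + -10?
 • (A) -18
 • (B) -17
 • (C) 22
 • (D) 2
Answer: A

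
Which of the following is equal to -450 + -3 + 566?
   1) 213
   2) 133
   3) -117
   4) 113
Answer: 4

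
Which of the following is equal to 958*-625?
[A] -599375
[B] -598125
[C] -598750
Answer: C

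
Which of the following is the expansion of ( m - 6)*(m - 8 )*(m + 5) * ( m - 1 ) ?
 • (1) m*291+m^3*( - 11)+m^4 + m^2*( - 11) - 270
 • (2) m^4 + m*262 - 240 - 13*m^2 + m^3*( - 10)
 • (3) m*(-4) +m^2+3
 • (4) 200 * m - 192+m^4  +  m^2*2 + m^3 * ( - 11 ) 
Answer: 2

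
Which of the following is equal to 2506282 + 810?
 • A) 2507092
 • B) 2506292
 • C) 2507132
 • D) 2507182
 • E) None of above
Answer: A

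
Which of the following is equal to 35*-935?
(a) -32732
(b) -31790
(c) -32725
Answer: c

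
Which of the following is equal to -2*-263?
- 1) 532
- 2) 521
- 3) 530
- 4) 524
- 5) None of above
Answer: 5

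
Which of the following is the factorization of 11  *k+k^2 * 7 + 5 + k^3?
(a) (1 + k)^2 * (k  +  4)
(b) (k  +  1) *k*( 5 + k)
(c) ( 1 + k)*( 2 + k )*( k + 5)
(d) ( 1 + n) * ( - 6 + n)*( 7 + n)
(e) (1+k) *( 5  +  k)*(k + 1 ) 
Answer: e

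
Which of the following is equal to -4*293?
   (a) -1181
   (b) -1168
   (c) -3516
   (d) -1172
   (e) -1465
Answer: d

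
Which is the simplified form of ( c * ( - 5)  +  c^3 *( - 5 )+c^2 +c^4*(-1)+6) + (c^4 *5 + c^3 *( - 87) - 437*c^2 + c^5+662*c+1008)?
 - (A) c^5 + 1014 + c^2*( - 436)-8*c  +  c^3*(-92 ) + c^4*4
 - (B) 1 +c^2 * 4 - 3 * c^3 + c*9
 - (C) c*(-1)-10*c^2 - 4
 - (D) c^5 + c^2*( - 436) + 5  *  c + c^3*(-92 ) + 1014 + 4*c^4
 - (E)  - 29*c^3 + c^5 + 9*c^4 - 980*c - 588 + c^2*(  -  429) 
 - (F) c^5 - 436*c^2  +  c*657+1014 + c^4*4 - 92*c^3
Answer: F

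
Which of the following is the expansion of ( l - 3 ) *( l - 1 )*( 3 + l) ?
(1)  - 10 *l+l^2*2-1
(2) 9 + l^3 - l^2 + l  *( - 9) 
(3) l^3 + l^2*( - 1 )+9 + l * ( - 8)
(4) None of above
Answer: 2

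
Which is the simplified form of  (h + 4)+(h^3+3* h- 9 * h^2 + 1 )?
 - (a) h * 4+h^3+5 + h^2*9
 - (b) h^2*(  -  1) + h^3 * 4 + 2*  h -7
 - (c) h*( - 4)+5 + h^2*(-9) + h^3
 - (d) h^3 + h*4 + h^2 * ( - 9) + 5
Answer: d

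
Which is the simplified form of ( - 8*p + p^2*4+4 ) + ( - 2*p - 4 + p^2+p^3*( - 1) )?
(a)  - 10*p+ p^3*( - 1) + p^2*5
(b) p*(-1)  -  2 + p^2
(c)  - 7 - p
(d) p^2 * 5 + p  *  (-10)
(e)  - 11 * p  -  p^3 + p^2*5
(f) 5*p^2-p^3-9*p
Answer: a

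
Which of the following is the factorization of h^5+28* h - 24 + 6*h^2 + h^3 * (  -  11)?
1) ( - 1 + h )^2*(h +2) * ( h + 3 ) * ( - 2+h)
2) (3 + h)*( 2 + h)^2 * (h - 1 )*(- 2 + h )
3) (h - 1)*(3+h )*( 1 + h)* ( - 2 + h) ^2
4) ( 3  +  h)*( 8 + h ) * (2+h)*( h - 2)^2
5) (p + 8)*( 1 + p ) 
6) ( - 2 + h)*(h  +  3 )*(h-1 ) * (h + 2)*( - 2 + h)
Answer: 6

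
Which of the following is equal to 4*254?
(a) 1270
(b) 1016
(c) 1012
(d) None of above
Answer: b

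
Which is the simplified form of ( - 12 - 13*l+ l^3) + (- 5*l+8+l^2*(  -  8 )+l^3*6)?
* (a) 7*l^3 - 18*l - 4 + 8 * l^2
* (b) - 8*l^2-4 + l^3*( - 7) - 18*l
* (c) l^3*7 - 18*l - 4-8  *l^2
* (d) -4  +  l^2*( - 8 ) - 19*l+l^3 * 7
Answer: c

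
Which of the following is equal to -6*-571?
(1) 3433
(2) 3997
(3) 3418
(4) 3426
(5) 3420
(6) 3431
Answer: 4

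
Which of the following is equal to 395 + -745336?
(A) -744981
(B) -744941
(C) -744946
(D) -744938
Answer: B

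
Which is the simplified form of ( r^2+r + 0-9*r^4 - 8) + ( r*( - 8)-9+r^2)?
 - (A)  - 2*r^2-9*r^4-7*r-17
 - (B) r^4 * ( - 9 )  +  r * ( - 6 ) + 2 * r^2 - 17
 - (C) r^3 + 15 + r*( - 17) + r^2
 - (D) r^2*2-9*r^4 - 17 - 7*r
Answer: D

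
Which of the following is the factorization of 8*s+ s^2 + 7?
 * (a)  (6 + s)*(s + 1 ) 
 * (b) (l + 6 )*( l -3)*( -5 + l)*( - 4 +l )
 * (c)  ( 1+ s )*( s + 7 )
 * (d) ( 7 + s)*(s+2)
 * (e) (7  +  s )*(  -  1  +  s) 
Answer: c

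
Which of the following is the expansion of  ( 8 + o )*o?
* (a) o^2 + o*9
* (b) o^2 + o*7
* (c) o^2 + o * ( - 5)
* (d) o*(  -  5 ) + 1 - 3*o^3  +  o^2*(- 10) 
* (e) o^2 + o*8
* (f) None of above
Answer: e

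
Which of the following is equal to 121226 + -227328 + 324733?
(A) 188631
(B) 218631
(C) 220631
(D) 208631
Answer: B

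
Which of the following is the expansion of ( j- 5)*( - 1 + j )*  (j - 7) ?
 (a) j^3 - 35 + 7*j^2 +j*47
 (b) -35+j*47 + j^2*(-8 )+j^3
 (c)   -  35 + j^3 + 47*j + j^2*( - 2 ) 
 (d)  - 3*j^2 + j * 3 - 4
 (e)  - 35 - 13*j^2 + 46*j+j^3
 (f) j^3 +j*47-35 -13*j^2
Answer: f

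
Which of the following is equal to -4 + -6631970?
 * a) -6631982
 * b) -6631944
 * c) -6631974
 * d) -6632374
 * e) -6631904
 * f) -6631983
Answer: c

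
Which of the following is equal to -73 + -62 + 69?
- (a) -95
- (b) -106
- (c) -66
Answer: c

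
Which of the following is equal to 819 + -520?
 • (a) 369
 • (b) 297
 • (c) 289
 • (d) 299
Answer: d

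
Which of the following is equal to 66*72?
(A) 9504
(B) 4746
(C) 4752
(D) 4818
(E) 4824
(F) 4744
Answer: C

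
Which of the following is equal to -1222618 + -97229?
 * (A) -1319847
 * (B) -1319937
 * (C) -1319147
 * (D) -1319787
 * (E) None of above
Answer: A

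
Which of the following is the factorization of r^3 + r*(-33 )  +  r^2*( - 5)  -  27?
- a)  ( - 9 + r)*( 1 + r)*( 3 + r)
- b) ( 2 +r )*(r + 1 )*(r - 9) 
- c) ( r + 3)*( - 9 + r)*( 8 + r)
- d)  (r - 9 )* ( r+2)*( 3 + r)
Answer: a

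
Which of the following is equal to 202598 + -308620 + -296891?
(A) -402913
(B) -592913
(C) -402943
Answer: A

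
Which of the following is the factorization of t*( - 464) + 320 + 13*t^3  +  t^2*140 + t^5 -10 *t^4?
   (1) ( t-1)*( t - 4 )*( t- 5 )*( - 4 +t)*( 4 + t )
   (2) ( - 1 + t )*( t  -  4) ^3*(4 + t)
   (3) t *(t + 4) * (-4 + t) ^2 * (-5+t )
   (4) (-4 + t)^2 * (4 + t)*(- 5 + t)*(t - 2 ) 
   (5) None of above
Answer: 1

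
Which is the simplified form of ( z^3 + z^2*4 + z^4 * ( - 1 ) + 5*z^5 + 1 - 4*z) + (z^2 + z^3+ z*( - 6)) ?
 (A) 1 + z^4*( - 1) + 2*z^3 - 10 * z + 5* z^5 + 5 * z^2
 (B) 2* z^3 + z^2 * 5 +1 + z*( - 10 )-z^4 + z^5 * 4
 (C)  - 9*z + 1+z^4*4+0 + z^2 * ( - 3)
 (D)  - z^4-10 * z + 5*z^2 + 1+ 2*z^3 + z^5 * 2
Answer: A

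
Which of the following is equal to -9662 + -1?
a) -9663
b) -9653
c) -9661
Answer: a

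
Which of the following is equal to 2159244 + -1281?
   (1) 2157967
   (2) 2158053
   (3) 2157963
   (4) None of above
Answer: 3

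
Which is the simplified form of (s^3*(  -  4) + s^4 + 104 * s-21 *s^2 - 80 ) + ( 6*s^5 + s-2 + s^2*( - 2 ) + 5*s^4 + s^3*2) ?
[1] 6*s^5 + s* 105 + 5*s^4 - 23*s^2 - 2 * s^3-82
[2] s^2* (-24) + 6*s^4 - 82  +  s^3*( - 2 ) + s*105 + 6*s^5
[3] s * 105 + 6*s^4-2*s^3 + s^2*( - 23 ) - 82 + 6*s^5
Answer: 3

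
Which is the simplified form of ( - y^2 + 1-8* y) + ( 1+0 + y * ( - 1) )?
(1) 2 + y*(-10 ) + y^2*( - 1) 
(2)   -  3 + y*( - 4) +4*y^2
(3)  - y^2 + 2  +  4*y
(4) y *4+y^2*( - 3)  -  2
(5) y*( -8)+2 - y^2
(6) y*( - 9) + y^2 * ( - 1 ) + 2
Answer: 6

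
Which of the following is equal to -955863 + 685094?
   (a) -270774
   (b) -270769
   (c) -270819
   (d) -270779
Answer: b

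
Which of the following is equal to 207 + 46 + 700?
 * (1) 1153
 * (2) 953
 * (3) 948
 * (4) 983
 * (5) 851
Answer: 2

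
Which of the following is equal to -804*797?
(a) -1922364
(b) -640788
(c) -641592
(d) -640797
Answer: b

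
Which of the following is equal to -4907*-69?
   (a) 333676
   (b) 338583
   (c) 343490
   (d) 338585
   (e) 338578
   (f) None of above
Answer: b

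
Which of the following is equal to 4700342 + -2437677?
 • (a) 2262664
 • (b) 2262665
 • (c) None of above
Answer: b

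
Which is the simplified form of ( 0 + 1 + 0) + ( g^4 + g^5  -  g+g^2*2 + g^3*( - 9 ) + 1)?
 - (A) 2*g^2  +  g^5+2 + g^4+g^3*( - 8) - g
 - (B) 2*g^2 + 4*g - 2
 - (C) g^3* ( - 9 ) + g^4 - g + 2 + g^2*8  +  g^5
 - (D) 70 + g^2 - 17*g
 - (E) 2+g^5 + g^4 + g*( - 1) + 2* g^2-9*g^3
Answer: E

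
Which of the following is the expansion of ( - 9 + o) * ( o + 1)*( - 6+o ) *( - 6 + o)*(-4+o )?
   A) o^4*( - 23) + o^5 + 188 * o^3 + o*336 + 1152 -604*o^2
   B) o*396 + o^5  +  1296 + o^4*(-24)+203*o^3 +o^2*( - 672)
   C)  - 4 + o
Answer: B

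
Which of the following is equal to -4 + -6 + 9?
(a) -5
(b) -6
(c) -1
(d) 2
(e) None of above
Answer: c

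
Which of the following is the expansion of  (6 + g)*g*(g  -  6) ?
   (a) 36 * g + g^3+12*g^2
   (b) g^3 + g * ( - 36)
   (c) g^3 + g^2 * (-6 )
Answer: b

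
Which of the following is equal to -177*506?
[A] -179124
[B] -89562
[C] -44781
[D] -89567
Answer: B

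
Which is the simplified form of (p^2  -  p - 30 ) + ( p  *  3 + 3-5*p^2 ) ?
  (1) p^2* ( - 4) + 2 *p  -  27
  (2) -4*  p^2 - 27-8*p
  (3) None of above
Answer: 1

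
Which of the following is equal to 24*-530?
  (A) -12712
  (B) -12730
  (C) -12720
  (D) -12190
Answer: C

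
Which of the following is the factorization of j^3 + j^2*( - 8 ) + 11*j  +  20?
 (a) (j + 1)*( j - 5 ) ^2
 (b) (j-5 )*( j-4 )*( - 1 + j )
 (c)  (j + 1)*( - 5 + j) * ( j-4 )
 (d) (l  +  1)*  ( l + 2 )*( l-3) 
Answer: c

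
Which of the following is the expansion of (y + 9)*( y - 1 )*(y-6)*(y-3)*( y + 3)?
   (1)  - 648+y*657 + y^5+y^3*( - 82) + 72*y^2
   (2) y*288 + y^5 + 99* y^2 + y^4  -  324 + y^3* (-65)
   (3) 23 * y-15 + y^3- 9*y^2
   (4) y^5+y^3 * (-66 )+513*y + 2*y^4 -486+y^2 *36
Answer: 4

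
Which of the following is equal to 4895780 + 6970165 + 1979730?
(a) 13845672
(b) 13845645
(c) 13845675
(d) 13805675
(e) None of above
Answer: c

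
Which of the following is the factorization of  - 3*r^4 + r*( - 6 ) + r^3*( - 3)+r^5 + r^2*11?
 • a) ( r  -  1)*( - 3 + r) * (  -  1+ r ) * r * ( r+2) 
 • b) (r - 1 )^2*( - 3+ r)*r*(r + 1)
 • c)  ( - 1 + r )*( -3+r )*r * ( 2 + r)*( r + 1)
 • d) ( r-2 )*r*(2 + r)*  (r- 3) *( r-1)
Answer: a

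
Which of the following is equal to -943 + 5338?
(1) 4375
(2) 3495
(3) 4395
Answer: 3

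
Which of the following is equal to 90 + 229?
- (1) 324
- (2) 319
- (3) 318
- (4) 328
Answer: 2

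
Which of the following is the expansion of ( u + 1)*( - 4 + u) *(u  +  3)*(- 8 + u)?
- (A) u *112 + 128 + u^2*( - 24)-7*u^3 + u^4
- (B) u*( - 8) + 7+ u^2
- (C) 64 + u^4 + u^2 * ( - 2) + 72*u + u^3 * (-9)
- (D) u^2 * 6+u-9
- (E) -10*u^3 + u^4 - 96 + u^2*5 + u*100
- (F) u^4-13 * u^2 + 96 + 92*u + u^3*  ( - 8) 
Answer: F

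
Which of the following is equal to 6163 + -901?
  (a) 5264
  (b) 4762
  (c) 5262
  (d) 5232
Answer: c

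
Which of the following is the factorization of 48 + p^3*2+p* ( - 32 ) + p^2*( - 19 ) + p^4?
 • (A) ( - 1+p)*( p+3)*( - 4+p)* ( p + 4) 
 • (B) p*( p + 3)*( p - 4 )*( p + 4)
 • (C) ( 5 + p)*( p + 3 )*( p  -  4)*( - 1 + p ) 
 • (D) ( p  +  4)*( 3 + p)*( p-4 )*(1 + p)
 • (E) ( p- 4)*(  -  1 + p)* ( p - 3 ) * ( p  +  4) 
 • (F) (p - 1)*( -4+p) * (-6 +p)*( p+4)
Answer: A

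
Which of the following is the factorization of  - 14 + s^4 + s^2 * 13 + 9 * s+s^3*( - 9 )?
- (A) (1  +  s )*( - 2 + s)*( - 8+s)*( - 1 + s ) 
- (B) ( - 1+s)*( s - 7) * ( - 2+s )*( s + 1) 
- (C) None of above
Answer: B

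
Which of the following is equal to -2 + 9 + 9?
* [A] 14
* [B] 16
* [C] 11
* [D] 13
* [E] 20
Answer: B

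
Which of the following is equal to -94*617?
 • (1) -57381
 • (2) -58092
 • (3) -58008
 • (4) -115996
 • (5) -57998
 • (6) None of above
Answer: 5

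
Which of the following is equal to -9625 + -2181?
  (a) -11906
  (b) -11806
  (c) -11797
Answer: b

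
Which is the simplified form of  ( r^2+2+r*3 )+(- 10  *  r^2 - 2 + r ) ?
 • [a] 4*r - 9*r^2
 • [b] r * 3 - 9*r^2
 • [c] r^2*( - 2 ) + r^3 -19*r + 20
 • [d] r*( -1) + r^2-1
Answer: a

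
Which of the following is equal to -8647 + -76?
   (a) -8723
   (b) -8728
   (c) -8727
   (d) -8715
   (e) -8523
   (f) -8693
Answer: a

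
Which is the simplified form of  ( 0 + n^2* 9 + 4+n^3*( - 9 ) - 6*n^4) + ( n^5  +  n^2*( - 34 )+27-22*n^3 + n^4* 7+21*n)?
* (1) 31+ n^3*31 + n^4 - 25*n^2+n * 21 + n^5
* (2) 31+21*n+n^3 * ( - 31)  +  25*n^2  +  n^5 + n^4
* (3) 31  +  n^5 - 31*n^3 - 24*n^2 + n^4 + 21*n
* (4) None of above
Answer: 4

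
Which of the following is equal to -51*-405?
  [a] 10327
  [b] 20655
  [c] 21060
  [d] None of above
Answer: b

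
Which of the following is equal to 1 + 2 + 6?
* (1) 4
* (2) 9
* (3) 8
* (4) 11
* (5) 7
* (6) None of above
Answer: 2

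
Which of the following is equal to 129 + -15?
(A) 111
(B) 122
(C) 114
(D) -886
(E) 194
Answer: C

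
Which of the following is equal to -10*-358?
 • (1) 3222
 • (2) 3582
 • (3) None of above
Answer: 3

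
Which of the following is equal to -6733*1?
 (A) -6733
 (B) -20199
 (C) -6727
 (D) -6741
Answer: A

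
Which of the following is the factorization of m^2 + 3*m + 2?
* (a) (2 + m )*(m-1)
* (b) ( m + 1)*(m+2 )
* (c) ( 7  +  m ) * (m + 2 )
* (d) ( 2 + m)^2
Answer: b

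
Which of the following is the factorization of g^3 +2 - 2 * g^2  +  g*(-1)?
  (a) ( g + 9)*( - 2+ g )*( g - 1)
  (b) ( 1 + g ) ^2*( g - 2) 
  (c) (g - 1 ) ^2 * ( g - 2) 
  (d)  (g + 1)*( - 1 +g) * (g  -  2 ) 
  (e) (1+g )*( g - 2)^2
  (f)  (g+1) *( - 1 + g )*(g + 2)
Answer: d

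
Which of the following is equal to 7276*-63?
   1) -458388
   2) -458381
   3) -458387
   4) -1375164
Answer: 1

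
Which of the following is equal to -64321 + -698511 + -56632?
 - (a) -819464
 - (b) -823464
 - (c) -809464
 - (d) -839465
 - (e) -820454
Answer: a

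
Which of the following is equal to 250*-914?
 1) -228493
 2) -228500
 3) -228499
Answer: 2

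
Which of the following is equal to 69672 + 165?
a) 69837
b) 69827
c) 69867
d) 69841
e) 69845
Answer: a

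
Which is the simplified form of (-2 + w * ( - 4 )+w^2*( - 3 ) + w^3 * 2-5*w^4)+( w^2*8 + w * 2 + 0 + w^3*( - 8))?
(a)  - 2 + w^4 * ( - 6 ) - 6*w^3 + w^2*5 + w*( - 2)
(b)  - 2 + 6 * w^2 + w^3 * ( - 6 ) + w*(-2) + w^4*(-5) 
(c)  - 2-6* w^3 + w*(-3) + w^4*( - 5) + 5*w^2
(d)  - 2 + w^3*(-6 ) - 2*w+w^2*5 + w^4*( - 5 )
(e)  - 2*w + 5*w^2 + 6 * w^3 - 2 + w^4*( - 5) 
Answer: d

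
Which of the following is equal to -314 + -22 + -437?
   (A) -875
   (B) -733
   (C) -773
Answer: C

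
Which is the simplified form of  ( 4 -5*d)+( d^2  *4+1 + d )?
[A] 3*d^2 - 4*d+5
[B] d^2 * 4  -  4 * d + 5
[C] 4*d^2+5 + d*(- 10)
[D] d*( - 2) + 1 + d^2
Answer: B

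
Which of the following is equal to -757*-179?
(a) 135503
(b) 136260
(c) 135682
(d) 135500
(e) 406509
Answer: a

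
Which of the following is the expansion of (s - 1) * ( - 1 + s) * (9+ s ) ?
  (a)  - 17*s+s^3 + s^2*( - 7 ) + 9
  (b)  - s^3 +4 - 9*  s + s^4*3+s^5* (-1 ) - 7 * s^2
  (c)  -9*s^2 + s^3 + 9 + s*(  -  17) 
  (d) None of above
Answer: d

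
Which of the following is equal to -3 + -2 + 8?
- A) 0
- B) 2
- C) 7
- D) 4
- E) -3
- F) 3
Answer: F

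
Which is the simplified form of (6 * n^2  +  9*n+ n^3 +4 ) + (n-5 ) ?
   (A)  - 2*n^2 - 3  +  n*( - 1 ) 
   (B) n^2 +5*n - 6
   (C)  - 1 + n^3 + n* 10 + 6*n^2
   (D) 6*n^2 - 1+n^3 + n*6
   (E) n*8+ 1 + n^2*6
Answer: C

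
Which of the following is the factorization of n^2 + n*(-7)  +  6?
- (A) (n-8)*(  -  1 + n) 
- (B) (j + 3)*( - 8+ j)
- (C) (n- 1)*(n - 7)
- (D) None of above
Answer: D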